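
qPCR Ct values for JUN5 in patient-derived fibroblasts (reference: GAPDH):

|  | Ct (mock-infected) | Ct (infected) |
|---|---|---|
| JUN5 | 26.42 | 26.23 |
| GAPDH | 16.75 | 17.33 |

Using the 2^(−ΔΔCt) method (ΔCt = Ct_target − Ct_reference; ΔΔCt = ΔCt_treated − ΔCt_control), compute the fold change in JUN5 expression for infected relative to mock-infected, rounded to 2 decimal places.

ΔCt(mock-infected) = 26.420 − 16.750 = 9.670
ΔCt(infected) = 26.230 − 17.330 = 8.900
ΔΔCt = 8.900 − 9.670 = -0.770
Fold change = 2^(−(-0.770)) = 2^0.770 = 1.705

1.71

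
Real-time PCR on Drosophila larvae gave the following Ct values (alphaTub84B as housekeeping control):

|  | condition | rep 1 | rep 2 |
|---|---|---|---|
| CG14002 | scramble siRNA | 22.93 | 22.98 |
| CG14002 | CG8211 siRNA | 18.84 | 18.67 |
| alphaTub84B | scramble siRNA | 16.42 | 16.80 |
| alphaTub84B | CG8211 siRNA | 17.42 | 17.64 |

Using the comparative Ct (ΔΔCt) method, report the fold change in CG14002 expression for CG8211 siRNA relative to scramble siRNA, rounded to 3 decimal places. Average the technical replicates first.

34.776

Mean Ct: CG14002 scramble siRNA 22.955; CG14002 CG8211 siRNA 18.755; alphaTub84B scramble siRNA 16.610; alphaTub84B CG8211 siRNA 17.530
ΔCt(scramble siRNA) = 22.955 − 16.610 = 6.345
ΔCt(CG8211 siRNA) = 18.755 − 17.530 = 1.225
ΔΔCt = 1.225 − 6.345 = -5.120
Fold change = 2^(−(-5.120)) = 2^5.120 = 34.7755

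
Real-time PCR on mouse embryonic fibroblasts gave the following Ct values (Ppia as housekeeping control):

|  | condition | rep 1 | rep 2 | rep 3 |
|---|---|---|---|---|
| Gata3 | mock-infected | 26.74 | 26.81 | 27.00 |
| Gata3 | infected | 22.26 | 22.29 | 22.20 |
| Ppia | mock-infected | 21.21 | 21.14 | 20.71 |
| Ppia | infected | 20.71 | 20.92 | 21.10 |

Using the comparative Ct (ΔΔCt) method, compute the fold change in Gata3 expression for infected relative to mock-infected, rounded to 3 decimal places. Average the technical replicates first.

Mean Ct: Gata3 mock-infected 26.850; Gata3 infected 22.250; Ppia mock-infected 21.020; Ppia infected 20.910
ΔCt(mock-infected) = 26.850 − 21.020 = 5.830
ΔCt(infected) = 22.250 − 20.910 = 1.340
ΔΔCt = 1.340 − 5.830 = -4.490
Fold change = 2^(−(-4.490)) = 2^4.490 = 22.4711

22.471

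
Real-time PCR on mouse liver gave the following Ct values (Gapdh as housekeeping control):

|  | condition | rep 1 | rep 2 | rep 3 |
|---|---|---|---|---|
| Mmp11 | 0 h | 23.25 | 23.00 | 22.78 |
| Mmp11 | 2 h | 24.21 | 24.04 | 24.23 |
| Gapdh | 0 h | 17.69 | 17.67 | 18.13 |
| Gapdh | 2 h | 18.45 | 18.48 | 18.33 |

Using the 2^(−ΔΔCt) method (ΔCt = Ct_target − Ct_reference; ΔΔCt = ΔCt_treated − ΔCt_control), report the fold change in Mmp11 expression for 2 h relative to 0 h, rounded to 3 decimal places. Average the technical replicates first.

0.678

Mean Ct: Mmp11 0 h 23.010; Mmp11 2 h 24.160; Gapdh 0 h 17.830; Gapdh 2 h 18.420
ΔCt(0 h) = 23.010 − 17.830 = 5.180
ΔCt(2 h) = 24.160 − 18.420 = 5.740
ΔΔCt = 5.740 − 5.180 = 0.560
Fold change = 2^(−0.560) = 0.6783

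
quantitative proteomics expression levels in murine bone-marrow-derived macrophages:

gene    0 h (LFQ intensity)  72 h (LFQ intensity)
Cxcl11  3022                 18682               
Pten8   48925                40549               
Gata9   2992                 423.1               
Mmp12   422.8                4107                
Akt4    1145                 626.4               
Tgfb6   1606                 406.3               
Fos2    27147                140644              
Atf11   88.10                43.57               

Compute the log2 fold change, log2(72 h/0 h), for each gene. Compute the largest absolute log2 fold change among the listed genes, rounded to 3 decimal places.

3.280

log2(18682/3022) = 2.628  (Cxcl11)
log2(40549/48925) = -0.271  (Pten8)
log2(423.1/2992) = -2.822  (Gata9)
log2(4107/422.8) = 3.280  (Mmp12)
log2(626.4/1145) = -0.870  (Akt4)
log2(406.3/1606) = -1.983  (Tgfb6)
log2(140644/27147) = 2.373  (Fos2)
log2(43.57/88.10) = -1.016  (Atf11)
The largest magnitude belongs to Mmp12.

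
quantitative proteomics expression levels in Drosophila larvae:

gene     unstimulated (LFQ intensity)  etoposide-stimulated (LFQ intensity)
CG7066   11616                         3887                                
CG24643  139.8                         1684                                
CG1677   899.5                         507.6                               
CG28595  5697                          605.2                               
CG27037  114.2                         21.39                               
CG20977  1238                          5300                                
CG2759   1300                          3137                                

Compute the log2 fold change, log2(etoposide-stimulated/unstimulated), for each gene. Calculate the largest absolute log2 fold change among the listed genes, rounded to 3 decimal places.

log2(3887/11616) = -1.579  (CG7066)
log2(1684/139.8) = 3.590  (CG24643)
log2(507.6/899.5) = -0.825  (CG1677)
log2(605.2/5697) = -3.235  (CG28595)
log2(21.39/114.2) = -2.417  (CG27037)
log2(5300/1238) = 2.098  (CG20977)
log2(3137/1300) = 1.271  (CG2759)
The largest magnitude belongs to CG24643.

3.590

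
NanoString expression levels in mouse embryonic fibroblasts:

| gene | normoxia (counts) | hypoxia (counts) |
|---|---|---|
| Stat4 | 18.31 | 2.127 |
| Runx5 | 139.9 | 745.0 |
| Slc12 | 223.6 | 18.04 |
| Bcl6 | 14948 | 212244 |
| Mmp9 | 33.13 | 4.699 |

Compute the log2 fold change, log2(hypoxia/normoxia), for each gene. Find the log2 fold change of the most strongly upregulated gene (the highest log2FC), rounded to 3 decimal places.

3.828

log2(2.127/18.31) = -3.106  (Stat4)
log2(745.0/139.9) = 2.413  (Runx5)
log2(18.04/223.6) = -3.632  (Slc12)
log2(212244/14948) = 3.828  (Bcl6)
log2(4.699/33.13) = -2.818  (Mmp9)
Bcl6 is most strongly upregulated.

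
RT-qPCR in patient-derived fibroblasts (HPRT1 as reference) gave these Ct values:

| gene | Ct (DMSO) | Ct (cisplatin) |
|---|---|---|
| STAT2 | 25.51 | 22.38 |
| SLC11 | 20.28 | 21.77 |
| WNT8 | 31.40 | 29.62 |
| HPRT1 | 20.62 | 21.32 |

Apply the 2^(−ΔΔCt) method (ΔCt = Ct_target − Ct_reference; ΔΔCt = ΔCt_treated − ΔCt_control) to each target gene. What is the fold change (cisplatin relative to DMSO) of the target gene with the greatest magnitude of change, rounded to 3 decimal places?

STAT2: ΔΔCt = (22.38−21.32) − (25.51−20.62) = 1.06 − 4.89 = -3.83; fold change = 2^3.83 = 14.221
SLC11: ΔΔCt = (21.77−21.32) − (20.28−20.62) = 0.45 − (-0.34) = 0.79; fold change = 2^-0.79 = 0.578
WNT8: ΔΔCt = (29.62−21.32) − (31.40−20.62) = 8.30 − 10.78 = -2.48; fold change = 2^2.48 = 5.579
STAT2 has the largest |ΔΔCt| = 3.83.

14.221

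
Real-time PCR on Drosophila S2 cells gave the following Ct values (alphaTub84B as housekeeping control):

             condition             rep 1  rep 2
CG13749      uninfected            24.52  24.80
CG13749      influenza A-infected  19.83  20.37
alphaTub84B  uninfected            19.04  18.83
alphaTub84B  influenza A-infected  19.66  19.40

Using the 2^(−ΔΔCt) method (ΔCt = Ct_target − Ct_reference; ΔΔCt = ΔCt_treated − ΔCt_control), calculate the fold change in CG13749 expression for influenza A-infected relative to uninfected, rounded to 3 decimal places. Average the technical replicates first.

35.629

Mean Ct: CG13749 uninfected 24.660; CG13749 influenza A-infected 20.100; alphaTub84B uninfected 18.935; alphaTub84B influenza A-infected 19.530
ΔCt(uninfected) = 24.660 − 18.935 = 5.725
ΔCt(influenza A-infected) = 20.100 − 19.530 = 0.570
ΔΔCt = 0.570 − 5.725 = -5.155
Fold change = 2^(−(-5.155)) = 2^5.155 = 35.6295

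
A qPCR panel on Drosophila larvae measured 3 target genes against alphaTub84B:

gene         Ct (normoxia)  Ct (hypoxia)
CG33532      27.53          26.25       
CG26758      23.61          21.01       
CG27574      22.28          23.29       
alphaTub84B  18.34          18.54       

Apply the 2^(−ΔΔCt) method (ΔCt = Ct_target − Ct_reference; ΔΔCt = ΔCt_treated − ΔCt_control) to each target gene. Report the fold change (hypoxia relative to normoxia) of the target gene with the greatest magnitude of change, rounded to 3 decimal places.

6.964

CG33532: ΔΔCt = (26.25−18.54) − (27.53−18.34) = 7.71 − 9.19 = -1.48; fold change = 2^1.48 = 2.789
CG26758: ΔΔCt = (21.01−18.54) − (23.61−18.34) = 2.47 − 5.27 = -2.80; fold change = 2^2.80 = 6.964
CG27574: ΔΔCt = (23.29−18.54) − (22.28−18.34) = 4.75 − 3.94 = 0.81; fold change = 2^-0.81 = 0.570
CG26758 has the largest |ΔΔCt| = 2.80.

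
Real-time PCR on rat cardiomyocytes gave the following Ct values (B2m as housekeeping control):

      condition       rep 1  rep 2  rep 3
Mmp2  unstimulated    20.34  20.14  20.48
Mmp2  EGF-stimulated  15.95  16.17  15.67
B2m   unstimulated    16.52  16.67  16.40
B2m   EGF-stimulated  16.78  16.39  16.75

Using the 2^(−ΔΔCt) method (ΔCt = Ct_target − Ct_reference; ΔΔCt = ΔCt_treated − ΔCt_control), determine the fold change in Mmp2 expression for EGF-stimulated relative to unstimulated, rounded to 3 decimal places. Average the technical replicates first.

22.627

Mean Ct: Mmp2 unstimulated 20.320; Mmp2 EGF-stimulated 15.930; B2m unstimulated 16.530; B2m EGF-stimulated 16.640
ΔCt(unstimulated) = 20.320 − 16.530 = 3.790
ΔCt(EGF-stimulated) = 15.930 − 16.640 = -0.710
ΔΔCt = -0.710 − 3.790 = -4.500
Fold change = 2^(−(-4.500)) = 2^4.500 = 22.6274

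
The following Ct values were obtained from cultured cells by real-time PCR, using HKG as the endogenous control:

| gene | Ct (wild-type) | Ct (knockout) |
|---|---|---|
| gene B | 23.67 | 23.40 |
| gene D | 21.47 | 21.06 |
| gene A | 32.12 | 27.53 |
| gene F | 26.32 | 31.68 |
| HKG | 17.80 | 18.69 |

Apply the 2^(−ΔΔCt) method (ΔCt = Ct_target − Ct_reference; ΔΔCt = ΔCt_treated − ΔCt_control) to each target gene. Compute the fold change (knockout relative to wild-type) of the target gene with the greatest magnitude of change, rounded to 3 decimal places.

gene B: ΔΔCt = (23.40−18.69) − (23.67−17.80) = 4.71 − 5.87 = -1.16; fold change = 2^1.16 = 2.235
gene D: ΔΔCt = (21.06−18.69) − (21.47−17.80) = 2.37 − 3.67 = -1.30; fold change = 2^1.30 = 2.462
gene A: ΔΔCt = (27.53−18.69) − (32.12−17.80) = 8.84 − 14.32 = -5.48; fold change = 2^5.48 = 44.632
gene F: ΔΔCt = (31.68−18.69) − (26.32−17.80) = 12.99 − 8.52 = 4.47; fold change = 2^-4.47 = 0.045
gene A has the largest |ΔΔCt| = 5.48.

44.632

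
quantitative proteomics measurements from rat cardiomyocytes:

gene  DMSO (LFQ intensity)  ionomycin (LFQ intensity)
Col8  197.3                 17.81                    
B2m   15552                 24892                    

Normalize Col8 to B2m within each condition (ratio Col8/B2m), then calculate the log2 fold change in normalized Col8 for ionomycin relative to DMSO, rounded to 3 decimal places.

-4.148

Col8/B2m (DMSO) = 197.3 / 15552 = 0.012686
Col8/B2m (ionomycin) = 17.81 / 24892 = 0.00071549
Fold change = 0.00071549 / 0.012686 = 0.0564
log2(0.0564) = -4.1482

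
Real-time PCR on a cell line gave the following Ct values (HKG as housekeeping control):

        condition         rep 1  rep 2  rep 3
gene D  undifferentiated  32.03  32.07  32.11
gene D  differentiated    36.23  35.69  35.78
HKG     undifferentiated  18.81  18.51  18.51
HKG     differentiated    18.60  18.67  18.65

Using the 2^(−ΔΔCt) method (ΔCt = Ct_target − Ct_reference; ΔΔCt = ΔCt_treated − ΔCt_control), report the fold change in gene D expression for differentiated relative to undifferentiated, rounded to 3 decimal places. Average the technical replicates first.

Mean Ct: gene D undifferentiated 32.070; gene D differentiated 35.900; HKG undifferentiated 18.610; HKG differentiated 18.640
ΔCt(undifferentiated) = 32.070 − 18.610 = 13.460
ΔCt(differentiated) = 35.900 − 18.640 = 17.260
ΔΔCt = 17.260 − 13.460 = 3.800
Fold change = 2^(−3.800) = 0.0718

0.072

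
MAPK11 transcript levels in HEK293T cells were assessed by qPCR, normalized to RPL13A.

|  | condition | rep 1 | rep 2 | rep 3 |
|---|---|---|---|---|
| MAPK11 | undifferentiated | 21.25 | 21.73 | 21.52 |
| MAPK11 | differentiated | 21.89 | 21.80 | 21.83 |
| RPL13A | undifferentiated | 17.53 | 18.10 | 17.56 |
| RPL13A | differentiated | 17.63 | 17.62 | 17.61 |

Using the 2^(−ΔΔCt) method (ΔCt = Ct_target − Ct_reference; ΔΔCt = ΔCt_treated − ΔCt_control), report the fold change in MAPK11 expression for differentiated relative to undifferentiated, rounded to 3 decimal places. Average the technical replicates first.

Mean Ct: MAPK11 undifferentiated 21.500; MAPK11 differentiated 21.840; RPL13A undifferentiated 17.730; RPL13A differentiated 17.620
ΔCt(undifferentiated) = 21.500 − 17.730 = 3.770
ΔCt(differentiated) = 21.840 − 17.620 = 4.220
ΔΔCt = 4.220 − 3.770 = 0.450
Fold change = 2^(−0.450) = 0.7320

0.732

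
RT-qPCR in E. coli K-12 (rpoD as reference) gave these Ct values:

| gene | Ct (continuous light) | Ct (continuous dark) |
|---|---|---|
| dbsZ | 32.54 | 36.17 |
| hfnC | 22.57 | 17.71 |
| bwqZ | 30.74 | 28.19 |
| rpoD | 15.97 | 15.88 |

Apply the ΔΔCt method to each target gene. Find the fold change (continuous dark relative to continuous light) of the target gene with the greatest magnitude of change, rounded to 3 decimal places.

dbsZ: ΔΔCt = (36.17−15.88) − (32.54−15.97) = 20.29 − 16.57 = 3.72; fold change = 2^-3.72 = 0.076
hfnC: ΔΔCt = (17.71−15.88) − (22.57−15.97) = 1.83 − 6.60 = -4.77; fold change = 2^4.77 = 27.284
bwqZ: ΔΔCt = (28.19−15.88) − (30.74−15.97) = 12.31 − 14.77 = -2.46; fold change = 2^2.46 = 5.502
hfnC has the largest |ΔΔCt| = 4.77.

27.284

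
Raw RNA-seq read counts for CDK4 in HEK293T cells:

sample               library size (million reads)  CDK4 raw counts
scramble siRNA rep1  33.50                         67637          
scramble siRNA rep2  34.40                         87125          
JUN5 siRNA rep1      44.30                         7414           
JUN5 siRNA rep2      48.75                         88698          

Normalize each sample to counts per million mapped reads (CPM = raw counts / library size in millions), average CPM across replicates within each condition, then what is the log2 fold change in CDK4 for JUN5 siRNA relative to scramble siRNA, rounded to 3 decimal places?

CPM(scramble siRNA rep1) = 67637 / 33.50 = 2019.0149
CPM(scramble siRNA rep2) = 87125 / 34.40 = 2532.7035
CPM(JUN5 siRNA rep1) = 7414 / 44.30 = 167.3589
CPM(JUN5 siRNA rep2) = 88698 / 48.75 = 1819.4462
mean CPM(scramble siRNA) = 2275.8592; mean CPM(JUN5 siRNA) = 993.4025
Fold change = 993.4025 / 2275.8592 = 0.43650
log2(0.43650) = -1.1960

-1.196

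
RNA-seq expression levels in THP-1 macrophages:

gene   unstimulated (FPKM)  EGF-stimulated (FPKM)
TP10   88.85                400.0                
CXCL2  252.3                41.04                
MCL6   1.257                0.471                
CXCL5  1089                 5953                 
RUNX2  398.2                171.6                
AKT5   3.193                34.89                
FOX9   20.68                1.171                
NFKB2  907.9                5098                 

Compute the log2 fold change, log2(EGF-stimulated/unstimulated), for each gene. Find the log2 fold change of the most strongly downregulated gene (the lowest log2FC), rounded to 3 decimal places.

log2(400.0/88.85) = 2.171  (TP10)
log2(41.04/252.3) = -2.620  (CXCL2)
log2(0.471/1.257) = -1.416  (MCL6)
log2(5953/1089) = 2.451  (CXCL5)
log2(171.6/398.2) = -1.214  (RUNX2)
log2(34.89/3.193) = 3.450  (AKT5)
log2(1.171/20.68) = -4.142  (FOX9)
log2(5098/907.9) = 2.489  (NFKB2)
FOX9 is most strongly downregulated.

-4.142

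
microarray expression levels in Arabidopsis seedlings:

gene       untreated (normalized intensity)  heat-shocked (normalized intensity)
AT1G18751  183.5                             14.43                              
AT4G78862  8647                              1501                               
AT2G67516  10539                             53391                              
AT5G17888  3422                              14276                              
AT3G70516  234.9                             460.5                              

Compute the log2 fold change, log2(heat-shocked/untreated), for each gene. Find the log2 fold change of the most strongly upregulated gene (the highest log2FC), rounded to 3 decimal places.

2.341

log2(14.43/183.5) = -3.669  (AT1G18751)
log2(1501/8647) = -2.526  (AT4G78862)
log2(53391/10539) = 2.341  (AT2G67516)
log2(14276/3422) = 2.061  (AT5G17888)
log2(460.5/234.9) = 0.971  (AT3G70516)
AT2G67516 is most strongly upregulated.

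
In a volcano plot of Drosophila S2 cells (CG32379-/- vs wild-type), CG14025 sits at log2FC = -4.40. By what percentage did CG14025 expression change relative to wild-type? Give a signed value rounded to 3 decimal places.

Fold change = 2^(-4.40) = 0.0474
Percent change = (FC − 1) × 100% = (0.0474 − 1) × 100 = -95.263%

-95.263%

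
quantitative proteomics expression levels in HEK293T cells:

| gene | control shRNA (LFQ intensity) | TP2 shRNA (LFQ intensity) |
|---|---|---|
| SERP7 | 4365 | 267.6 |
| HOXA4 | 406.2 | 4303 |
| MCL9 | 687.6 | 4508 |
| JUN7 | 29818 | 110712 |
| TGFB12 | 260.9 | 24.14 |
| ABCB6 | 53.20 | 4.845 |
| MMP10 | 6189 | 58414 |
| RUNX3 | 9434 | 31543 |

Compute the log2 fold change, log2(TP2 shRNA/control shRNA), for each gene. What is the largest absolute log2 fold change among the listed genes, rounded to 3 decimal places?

log2(267.6/4365) = -4.028  (SERP7)
log2(4303/406.2) = 3.405  (HOXA4)
log2(4508/687.6) = 2.713  (MCL9)
log2(110712/29818) = 1.893  (JUN7)
log2(24.14/260.9) = -3.434  (TGFB12)
log2(4.845/53.20) = -3.457  (ABCB6)
log2(58414/6189) = 3.239  (MMP10)
log2(31543/9434) = 1.741  (RUNX3)
The largest magnitude belongs to SERP7.

4.028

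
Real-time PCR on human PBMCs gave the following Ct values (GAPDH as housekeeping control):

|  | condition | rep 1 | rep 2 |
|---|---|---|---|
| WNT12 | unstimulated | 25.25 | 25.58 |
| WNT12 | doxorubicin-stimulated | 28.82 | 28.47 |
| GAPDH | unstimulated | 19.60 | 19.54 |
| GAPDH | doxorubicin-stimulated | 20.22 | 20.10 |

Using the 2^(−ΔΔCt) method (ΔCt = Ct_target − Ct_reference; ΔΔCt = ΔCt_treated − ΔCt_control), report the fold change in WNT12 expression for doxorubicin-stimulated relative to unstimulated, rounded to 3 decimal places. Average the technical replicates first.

Mean Ct: WNT12 unstimulated 25.415; WNT12 doxorubicin-stimulated 28.645; GAPDH unstimulated 19.570; GAPDH doxorubicin-stimulated 20.160
ΔCt(unstimulated) = 25.415 − 19.570 = 5.845
ΔCt(doxorubicin-stimulated) = 28.645 − 20.160 = 8.485
ΔΔCt = 8.485 − 5.845 = 2.640
Fold change = 2^(−2.640) = 0.1604

0.160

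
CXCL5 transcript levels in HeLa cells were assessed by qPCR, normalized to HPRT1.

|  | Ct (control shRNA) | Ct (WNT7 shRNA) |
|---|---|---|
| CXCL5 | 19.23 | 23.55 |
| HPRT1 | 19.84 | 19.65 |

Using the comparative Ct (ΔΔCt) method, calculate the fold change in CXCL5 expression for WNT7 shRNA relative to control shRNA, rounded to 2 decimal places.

0.04

ΔCt(control shRNA) = 19.230 − 19.840 = -0.610
ΔCt(WNT7 shRNA) = 23.550 − 19.650 = 3.900
ΔΔCt = 3.900 − (-0.610) = 4.510
Fold change = 2^(−4.510) = 0.044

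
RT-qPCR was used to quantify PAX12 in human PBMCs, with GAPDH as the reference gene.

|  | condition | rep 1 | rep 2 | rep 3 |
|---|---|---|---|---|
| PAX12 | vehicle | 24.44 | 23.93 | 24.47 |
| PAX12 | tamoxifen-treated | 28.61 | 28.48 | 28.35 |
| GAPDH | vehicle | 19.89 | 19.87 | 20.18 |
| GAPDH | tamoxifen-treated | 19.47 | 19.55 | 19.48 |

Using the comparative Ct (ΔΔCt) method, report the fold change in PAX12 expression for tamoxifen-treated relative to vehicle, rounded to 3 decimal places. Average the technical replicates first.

Mean Ct: PAX12 vehicle 24.280; PAX12 tamoxifen-treated 28.480; GAPDH vehicle 19.980; GAPDH tamoxifen-treated 19.500
ΔCt(vehicle) = 24.280 − 19.980 = 4.300
ΔCt(tamoxifen-treated) = 28.480 − 19.500 = 8.980
ΔΔCt = 8.980 − 4.300 = 4.680
Fold change = 2^(−4.680) = 0.0390

0.039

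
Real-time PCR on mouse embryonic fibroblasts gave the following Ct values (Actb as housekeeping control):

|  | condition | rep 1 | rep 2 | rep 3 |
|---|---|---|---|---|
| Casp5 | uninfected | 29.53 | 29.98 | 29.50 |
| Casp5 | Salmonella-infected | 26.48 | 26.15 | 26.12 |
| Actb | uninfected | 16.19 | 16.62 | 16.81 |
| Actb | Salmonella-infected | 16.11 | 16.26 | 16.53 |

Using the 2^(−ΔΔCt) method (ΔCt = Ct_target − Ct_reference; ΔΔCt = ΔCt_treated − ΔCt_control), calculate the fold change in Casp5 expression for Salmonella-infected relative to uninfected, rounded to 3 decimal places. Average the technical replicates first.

Mean Ct: Casp5 uninfected 29.670; Casp5 Salmonella-infected 26.250; Actb uninfected 16.540; Actb Salmonella-infected 16.300
ΔCt(uninfected) = 29.670 − 16.540 = 13.130
ΔCt(Salmonella-infected) = 26.250 − 16.300 = 9.950
ΔΔCt = 9.950 − 13.130 = -3.180
Fold change = 2^(−(-3.180)) = 2^3.180 = 9.0631

9.063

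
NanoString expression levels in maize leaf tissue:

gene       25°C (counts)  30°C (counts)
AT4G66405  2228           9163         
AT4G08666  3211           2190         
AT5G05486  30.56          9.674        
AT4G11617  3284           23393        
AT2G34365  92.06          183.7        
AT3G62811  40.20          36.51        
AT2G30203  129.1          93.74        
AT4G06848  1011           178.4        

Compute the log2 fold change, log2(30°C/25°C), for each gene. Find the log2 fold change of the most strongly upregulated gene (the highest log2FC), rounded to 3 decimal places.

2.833

log2(9163/2228) = 2.040  (AT4G66405)
log2(2190/3211) = -0.552  (AT4G08666)
log2(9.674/30.56) = -1.659  (AT5G05486)
log2(23393/3284) = 2.833  (AT4G11617)
log2(183.7/92.06) = 0.997  (AT2G34365)
log2(36.51/40.20) = -0.139  (AT3G62811)
log2(93.74/129.1) = -0.462  (AT2G30203)
log2(178.4/1011) = -2.503  (AT4G06848)
AT4G11617 is most strongly upregulated.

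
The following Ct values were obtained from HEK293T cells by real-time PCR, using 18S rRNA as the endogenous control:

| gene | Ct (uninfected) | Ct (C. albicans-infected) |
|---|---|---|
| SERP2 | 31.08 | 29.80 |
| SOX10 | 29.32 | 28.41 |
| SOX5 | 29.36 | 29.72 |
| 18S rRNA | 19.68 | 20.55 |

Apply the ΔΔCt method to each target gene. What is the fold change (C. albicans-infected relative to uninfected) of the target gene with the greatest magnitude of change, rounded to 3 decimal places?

4.438

SERP2: ΔΔCt = (29.80−20.55) − (31.08−19.68) = 9.25 − 11.40 = -2.15; fold change = 2^2.15 = 4.438
SOX10: ΔΔCt = (28.41−20.55) − (29.32−19.68) = 7.86 − 9.64 = -1.78; fold change = 2^1.78 = 3.434
SOX5: ΔΔCt = (29.72−20.55) − (29.36−19.68) = 9.17 − 9.68 = -0.51; fold change = 2^0.51 = 1.424
SERP2 has the largest |ΔΔCt| = 2.15.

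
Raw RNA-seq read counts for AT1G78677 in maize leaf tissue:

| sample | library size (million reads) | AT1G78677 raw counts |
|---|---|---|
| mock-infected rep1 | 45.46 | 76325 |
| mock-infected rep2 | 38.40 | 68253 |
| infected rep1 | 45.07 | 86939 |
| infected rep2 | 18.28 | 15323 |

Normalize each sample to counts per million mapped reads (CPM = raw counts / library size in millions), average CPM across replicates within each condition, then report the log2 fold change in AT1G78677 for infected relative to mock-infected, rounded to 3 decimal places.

-0.321

CPM(mock-infected rep1) = 76325 / 45.46 = 1678.9485
CPM(mock-infected rep2) = 68253 / 38.40 = 1777.4219
CPM(infected rep1) = 86939 / 45.07 = 1928.9771
CPM(infected rep2) = 15323 / 18.28 = 838.2385
mean CPM(mock-infected) = 1728.1852; mean CPM(infected) = 1383.6078
Fold change = 1383.6078 / 1728.1852 = 0.80061
log2(0.80061) = -0.3208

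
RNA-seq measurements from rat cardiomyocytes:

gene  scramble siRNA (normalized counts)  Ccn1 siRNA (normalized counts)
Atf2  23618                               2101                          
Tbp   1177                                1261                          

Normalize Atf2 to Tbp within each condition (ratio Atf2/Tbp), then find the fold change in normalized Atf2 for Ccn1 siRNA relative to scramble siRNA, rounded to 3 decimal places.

Atf2/Tbp (scramble siRNA) = 23618 / 1177 = 20.066
Atf2/Tbp (Ccn1 siRNA) = 2101 / 1261 = 1.6661
Fold change = 1.6661 / 20.066 = 0.0830

0.083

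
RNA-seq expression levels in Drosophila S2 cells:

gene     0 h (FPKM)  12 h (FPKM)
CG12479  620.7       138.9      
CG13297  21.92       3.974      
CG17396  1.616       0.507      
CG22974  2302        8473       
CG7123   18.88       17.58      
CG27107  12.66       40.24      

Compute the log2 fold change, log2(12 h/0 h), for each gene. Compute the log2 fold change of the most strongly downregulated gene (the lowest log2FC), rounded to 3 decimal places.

-2.464

log2(138.9/620.7) = -2.160  (CG12479)
log2(3.974/21.92) = -2.464  (CG13297)
log2(0.507/1.616) = -1.672  (CG17396)
log2(8473/2302) = 1.880  (CG22974)
log2(17.58/18.88) = -0.103  (CG7123)
log2(40.24/12.66) = 1.668  (CG27107)
CG13297 is most strongly downregulated.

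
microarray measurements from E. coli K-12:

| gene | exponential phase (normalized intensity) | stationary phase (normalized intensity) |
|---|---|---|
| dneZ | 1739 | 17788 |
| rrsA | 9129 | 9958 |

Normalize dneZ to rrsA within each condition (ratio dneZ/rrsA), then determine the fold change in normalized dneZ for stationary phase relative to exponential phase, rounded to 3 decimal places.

9.377

dneZ/rrsA (exponential phase) = 1739 / 9129 = 0.19049
dneZ/rrsA (stationary phase) = 17788 / 9958 = 1.7863
Fold change = 1.7863 / 0.19049 = 9.3773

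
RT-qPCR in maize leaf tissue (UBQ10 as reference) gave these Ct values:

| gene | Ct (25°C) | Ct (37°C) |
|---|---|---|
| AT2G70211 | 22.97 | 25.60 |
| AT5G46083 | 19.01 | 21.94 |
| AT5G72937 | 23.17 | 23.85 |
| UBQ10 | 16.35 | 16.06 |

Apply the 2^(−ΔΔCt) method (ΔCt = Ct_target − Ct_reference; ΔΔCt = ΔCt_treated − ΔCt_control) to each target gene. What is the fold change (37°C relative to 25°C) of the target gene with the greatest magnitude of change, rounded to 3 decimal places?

AT2G70211: ΔΔCt = (25.60−16.06) − (22.97−16.35) = 9.54 − 6.62 = 2.92; fold change = 2^-2.92 = 0.132
AT5G46083: ΔΔCt = (21.94−16.06) − (19.01−16.35) = 5.88 − 2.66 = 3.22; fold change = 2^-3.22 = 0.107
AT5G72937: ΔΔCt = (23.85−16.06) − (23.17−16.35) = 7.79 − 6.82 = 0.97; fold change = 2^-0.97 = 0.511
AT5G46083 has the largest |ΔΔCt| = 3.22.

0.107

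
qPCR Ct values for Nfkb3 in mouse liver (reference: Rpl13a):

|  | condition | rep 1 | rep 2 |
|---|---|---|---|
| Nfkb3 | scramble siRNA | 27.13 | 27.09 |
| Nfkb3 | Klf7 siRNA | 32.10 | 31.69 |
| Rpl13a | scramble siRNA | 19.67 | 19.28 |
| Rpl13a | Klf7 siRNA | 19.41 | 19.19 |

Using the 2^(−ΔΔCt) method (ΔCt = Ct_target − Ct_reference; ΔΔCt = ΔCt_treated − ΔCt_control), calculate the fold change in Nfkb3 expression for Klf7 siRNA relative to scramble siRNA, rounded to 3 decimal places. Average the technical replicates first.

0.032

Mean Ct: Nfkb3 scramble siRNA 27.110; Nfkb3 Klf7 siRNA 31.895; Rpl13a scramble siRNA 19.475; Rpl13a Klf7 siRNA 19.300
ΔCt(scramble siRNA) = 27.110 − 19.475 = 7.635
ΔCt(Klf7 siRNA) = 31.895 − 19.300 = 12.595
ΔΔCt = 12.595 − 7.635 = 4.960
Fold change = 2^(−4.960) = 0.0321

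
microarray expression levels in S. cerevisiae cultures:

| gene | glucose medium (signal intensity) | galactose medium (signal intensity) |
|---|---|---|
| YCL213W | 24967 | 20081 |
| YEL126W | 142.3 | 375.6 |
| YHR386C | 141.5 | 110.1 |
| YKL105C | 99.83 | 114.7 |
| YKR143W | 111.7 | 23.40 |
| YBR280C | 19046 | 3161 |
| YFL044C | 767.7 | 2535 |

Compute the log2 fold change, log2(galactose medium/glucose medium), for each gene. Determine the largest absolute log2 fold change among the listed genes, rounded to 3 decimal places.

log2(20081/24967) = -0.314  (YCL213W)
log2(375.6/142.3) = 1.400  (YEL126W)
log2(110.1/141.5) = -0.362  (YHR386C)
log2(114.7/99.83) = 0.200  (YKL105C)
log2(23.40/111.7) = -2.255  (YKR143W)
log2(3161/19046) = -2.591  (YBR280C)
log2(2535/767.7) = 1.723  (YFL044C)
The largest magnitude belongs to YBR280C.

2.591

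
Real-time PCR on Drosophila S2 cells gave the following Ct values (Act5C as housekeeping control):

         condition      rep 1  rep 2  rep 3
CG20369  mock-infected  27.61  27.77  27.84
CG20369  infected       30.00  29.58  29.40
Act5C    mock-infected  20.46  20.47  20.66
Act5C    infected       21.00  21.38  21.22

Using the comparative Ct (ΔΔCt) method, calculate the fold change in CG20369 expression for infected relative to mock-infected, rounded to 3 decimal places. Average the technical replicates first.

0.420

Mean Ct: CG20369 mock-infected 27.740; CG20369 infected 29.660; Act5C mock-infected 20.530; Act5C infected 21.200
ΔCt(mock-infected) = 27.740 − 20.530 = 7.210
ΔCt(infected) = 29.660 − 21.200 = 8.460
ΔΔCt = 8.460 − 7.210 = 1.250
Fold change = 2^(−1.250) = 0.4204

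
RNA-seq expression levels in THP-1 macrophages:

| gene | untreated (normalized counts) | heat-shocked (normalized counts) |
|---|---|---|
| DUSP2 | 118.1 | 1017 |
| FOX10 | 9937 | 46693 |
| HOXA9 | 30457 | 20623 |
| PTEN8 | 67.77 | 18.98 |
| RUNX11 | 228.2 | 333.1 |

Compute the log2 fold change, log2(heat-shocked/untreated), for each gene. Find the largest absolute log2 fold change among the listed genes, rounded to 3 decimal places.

log2(1017/118.1) = 3.106  (DUSP2)
log2(46693/9937) = 2.232  (FOX10)
log2(20623/30457) = -0.563  (HOXA9)
log2(18.98/67.77) = -1.836  (PTEN8)
log2(333.1/228.2) = 0.546  (RUNX11)
The largest magnitude belongs to DUSP2.

3.106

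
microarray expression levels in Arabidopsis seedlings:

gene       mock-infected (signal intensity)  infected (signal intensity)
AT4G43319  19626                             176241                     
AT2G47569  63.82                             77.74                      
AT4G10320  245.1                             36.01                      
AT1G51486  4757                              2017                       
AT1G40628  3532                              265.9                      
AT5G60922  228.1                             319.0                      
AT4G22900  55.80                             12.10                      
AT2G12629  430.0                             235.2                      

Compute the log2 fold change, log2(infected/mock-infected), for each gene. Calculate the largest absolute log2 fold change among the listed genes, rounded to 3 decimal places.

log2(176241/19626) = 3.167  (AT4G43319)
log2(77.74/63.82) = 0.285  (AT2G47569)
log2(36.01/245.1) = -2.767  (AT4G10320)
log2(2017/4757) = -1.238  (AT1G51486)
log2(265.9/3532) = -3.732  (AT1G40628)
log2(319.0/228.1) = 0.484  (AT5G60922)
log2(12.10/55.80) = -2.205  (AT4G22900)
log2(235.2/430.0) = -0.870  (AT2G12629)
The largest magnitude belongs to AT1G40628.

3.732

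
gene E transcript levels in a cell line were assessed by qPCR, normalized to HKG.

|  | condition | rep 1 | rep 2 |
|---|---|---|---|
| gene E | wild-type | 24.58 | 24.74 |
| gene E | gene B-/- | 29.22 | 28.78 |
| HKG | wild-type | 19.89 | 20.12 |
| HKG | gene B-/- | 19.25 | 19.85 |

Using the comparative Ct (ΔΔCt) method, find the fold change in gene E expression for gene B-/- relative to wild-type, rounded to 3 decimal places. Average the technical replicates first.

0.036

Mean Ct: gene E wild-type 24.660; gene E gene B-/- 29.000; HKG wild-type 20.005; HKG gene B-/- 19.550
ΔCt(wild-type) = 24.660 − 20.005 = 4.655
ΔCt(gene B-/-) = 29.000 − 19.550 = 9.450
ΔΔCt = 9.450 − 4.655 = 4.795
Fold change = 2^(−4.795) = 0.0360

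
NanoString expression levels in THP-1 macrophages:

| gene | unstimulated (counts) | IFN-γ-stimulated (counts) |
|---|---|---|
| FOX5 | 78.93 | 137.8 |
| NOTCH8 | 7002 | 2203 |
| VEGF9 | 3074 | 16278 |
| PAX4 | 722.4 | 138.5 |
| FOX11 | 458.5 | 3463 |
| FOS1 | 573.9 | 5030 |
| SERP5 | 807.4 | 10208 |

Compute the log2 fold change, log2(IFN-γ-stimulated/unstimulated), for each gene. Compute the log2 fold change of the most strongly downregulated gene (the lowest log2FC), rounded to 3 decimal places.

-2.383

log2(137.8/78.93) = 0.804  (FOX5)
log2(2203/7002) = -1.668  (NOTCH8)
log2(16278/3074) = 2.405  (VEGF9)
log2(138.5/722.4) = -2.383  (PAX4)
log2(3463/458.5) = 2.917  (FOX11)
log2(5030/573.9) = 3.132  (FOS1)
log2(10208/807.4) = 3.660  (SERP5)
PAX4 is most strongly downregulated.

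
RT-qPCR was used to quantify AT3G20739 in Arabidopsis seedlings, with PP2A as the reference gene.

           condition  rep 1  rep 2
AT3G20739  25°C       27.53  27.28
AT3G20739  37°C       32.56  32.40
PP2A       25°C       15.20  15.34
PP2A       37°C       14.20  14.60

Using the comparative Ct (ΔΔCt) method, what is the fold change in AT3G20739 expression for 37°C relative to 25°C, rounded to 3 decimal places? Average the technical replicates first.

0.016

Mean Ct: AT3G20739 25°C 27.405; AT3G20739 37°C 32.480; PP2A 25°C 15.270; PP2A 37°C 14.400
ΔCt(25°C) = 27.405 − 15.270 = 12.135
ΔCt(37°C) = 32.480 − 14.400 = 18.080
ΔΔCt = 18.080 − 12.135 = 5.945
Fold change = 2^(−5.945) = 0.0162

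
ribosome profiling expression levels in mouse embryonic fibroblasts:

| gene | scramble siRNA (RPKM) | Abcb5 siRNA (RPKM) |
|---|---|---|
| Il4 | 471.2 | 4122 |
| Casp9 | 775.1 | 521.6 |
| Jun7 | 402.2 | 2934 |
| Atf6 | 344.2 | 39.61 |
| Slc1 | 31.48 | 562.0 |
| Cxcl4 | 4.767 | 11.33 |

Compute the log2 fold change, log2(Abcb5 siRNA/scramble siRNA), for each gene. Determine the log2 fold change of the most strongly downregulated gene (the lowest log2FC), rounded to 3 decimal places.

-3.119

log2(4122/471.2) = 3.129  (Il4)
log2(521.6/775.1) = -0.571  (Casp9)
log2(2934/402.2) = 2.867  (Jun7)
log2(39.61/344.2) = -3.119  (Atf6)
log2(562.0/31.48) = 4.158  (Slc1)
log2(11.33/4.767) = 1.249  (Cxcl4)
Atf6 is most strongly downregulated.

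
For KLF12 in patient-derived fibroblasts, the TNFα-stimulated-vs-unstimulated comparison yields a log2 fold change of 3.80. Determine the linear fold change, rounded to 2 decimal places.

13.93

Fold change = 2^(3.80) = 13.929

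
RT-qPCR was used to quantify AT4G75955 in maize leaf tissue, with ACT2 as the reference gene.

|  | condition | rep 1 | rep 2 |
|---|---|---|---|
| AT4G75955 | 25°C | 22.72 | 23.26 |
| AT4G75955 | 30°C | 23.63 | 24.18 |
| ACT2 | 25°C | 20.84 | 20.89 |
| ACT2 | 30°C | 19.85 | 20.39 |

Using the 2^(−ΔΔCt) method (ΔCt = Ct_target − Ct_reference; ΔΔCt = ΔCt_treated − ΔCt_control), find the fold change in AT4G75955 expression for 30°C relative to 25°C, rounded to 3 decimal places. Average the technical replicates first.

0.316

Mean Ct: AT4G75955 25°C 22.990; AT4G75955 30°C 23.905; ACT2 25°C 20.865; ACT2 30°C 20.120
ΔCt(25°C) = 22.990 − 20.865 = 2.125
ΔCt(30°C) = 23.905 − 20.120 = 3.785
ΔΔCt = 3.785 − 2.125 = 1.660
Fold change = 2^(−1.660) = 0.3164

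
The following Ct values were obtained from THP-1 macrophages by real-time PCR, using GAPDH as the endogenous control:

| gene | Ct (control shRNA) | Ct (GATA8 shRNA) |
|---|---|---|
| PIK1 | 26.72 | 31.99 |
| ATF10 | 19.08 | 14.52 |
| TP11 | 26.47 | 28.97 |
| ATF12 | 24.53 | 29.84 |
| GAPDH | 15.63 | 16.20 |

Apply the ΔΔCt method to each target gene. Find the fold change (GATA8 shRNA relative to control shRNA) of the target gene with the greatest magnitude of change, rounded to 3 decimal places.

35.017

PIK1: ΔΔCt = (31.99−16.20) − (26.72−15.63) = 15.79 − 11.09 = 4.70; fold change = 2^-4.70 = 0.038
ATF10: ΔΔCt = (14.52−16.20) − (19.08−15.63) = -1.68 − 3.45 = -5.13; fold change = 2^5.13 = 35.017
TP11: ΔΔCt = (28.97−16.20) − (26.47−15.63) = 12.77 − 10.84 = 1.93; fold change = 2^-1.93 = 0.262
ATF12: ΔΔCt = (29.84−16.20) − (24.53−15.63) = 13.64 − 8.90 = 4.74; fold change = 2^-4.74 = 0.037
ATF10 has the largest |ΔΔCt| = 5.13.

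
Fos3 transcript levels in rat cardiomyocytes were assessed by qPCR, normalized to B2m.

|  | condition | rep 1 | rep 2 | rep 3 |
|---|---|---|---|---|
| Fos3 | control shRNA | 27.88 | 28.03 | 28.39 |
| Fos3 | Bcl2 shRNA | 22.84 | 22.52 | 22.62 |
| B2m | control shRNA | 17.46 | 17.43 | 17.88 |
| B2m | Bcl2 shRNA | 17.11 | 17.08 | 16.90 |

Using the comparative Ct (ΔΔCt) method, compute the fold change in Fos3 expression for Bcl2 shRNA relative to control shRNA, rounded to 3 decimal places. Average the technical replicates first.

29.446

Mean Ct: Fos3 control shRNA 28.100; Fos3 Bcl2 shRNA 22.660; B2m control shRNA 17.590; B2m Bcl2 shRNA 17.030
ΔCt(control shRNA) = 28.100 − 17.590 = 10.510
ΔCt(Bcl2 shRNA) = 22.660 − 17.030 = 5.630
ΔΔCt = 5.630 − 10.510 = -4.880
Fold change = 2^(−(-4.880)) = 2^4.880 = 29.4460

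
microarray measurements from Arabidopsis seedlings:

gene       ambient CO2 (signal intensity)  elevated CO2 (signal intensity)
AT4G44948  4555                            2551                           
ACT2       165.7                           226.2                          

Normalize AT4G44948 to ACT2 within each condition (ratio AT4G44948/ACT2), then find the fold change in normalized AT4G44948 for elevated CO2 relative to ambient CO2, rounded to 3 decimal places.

0.410

AT4G44948/ACT2 (ambient CO2) = 4555 / 165.7 = 27.489
AT4G44948/ACT2 (elevated CO2) = 2551 / 226.2 = 11.278
Fold change = 11.278 / 27.489 = 0.4103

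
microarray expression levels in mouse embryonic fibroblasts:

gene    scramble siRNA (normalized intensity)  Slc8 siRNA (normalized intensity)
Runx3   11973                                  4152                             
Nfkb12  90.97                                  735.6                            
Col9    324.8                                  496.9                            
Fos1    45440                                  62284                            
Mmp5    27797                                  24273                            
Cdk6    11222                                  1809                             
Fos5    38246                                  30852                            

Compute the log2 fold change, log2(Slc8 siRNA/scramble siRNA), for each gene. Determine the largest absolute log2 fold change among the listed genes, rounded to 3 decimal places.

log2(4152/11973) = -1.528  (Runx3)
log2(735.6/90.97) = 3.015  (Nfkb12)
log2(496.9/324.8) = 0.613  (Col9)
log2(62284/45440) = 0.455  (Fos1)
log2(24273/27797) = -0.196  (Mmp5)
log2(1809/11222) = -2.633  (Cdk6)
log2(30852/38246) = -0.310  (Fos5)
The largest magnitude belongs to Nfkb12.

3.015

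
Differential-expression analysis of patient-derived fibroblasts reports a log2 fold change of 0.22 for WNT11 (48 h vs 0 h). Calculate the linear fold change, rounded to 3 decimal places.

Fold change = 2^(0.22) = 1.1647

1.165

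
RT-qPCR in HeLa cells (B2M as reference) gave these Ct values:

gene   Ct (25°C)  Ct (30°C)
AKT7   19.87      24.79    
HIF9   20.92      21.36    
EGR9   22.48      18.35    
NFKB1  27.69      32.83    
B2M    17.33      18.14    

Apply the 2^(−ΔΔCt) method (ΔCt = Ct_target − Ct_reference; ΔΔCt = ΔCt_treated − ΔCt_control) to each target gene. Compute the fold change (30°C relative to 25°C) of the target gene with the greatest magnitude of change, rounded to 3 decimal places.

AKT7: ΔΔCt = (24.79−18.14) − (19.87−17.33) = 6.65 − 2.54 = 4.11; fold change = 2^-4.11 = 0.058
HIF9: ΔΔCt = (21.36−18.14) − (20.92−17.33) = 3.22 − 3.59 = -0.37; fold change = 2^0.37 = 1.292
EGR9: ΔΔCt = (18.35−18.14) − (22.48−17.33) = 0.21 − 5.15 = -4.94; fold change = 2^4.94 = 30.696
NFKB1: ΔΔCt = (32.83−18.14) − (27.69−17.33) = 14.69 − 10.36 = 4.33; fold change = 2^-4.33 = 0.050
EGR9 has the largest |ΔΔCt| = 4.94.

30.696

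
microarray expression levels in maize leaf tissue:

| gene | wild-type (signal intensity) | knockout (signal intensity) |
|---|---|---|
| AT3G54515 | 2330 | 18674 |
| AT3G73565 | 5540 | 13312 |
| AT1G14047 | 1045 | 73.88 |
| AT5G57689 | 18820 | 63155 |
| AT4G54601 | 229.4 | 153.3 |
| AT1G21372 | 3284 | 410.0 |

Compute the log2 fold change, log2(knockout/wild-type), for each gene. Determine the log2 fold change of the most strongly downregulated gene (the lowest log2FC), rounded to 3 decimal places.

-3.822

log2(18674/2330) = 3.003  (AT3G54515)
log2(13312/5540) = 1.265  (AT3G73565)
log2(73.88/1045) = -3.822  (AT1G14047)
log2(63155/18820) = 1.747  (AT5G57689)
log2(153.3/229.4) = -0.582  (AT4G54601)
log2(410.0/3284) = -3.002  (AT1G21372)
AT1G14047 is most strongly downregulated.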